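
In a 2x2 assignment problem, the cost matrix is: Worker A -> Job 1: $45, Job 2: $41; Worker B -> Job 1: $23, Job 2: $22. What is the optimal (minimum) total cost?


Option 1: A->1 + B->2 = $45 + $22 = $67
Option 2: A->2 + B->1 = $41 + $23 = $64
Min cost = min($67, $64) = $64

$64


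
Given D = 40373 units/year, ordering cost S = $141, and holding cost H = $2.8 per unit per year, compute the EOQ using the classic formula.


Formula: EOQ = sqrt(2 * D * S / H)
Numerator: 2 * 40373 * 141 = 11385186
2DS/H = 11385186 / 2.8 = 4066137.9
EOQ = sqrt(4066137.9) = 2016.5 units

2016.5 units


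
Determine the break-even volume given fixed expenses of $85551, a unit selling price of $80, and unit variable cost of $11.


Formula: BEQ = Fixed Costs / (Price - Variable Cost)
Contribution margin = $80 - $11 = $69/unit
BEQ = ceil($85551 / $69/unit) = ceil(1239.87) = 1240 units

1240 units


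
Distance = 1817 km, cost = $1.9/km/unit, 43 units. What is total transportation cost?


TC = dist * cost * units = 1817 * 1.9 * 43 = $148448.90

$148448.90


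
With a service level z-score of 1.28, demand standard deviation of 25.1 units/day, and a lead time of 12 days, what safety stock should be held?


Formula: SS = z * sigma_d * sqrt(LT)
sqrt(LT) = sqrt(12) = 3.4641
SS = 1.28 * 25.1 * 3.4641
SS = 111.3 units

111.3 units


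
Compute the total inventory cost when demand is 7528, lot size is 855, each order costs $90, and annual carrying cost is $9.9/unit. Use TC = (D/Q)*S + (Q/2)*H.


TC = 7528/855 * 90 + 855/2 * 9.9

$5024.67


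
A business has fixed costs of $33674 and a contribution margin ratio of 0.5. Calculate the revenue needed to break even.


Formula: BER = Fixed Costs / Contribution Margin Ratio
BER = $33674 / 0.5
BER = $67348.00 (to the nearest cent)

$67348.00


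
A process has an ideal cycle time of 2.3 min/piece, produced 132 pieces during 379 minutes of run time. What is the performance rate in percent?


Formula: Performance = (Ideal CT * Total Count) / Run Time * 100
Ideal output time = 2.3 * 132 = 303.6 min
Performance = 303.6 / 379 * 100 = 80.1%

80.1%


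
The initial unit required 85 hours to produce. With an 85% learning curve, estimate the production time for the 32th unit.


Formula: T_n = T_1 * (learning_rate)^(log2(n)) where learning_rate = rate/100
Doublings = log2(32) = 5
T_n = 85 * 0.85^5
T_n = 85 * 0.4437 = 37.7 hours

37.7 hours


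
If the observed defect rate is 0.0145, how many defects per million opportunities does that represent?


DPMO = defect_rate * 1000000 = 0.0145 * 1000000

14500


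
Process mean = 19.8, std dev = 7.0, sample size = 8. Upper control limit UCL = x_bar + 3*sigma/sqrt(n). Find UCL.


UCL = 19.8 + 3 * 7.0 / sqrt(8)

27.22


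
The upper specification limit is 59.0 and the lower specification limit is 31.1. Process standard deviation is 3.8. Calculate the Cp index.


Cp = (59.0 - 31.1) / (6 * 3.8)

1.22


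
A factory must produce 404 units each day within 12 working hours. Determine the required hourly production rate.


Formula: Production Rate = Daily Demand / Available Hours
Rate = 404 units/day / 12 hours/day
Rate = 33.7 units/hour

33.7 units/hour


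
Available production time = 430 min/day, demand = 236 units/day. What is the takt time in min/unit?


Formula: Takt Time = Available Production Time / Customer Demand
Takt = 430 min/day / 236 units/day
Takt = 1.82 min/unit

1.82 min/unit


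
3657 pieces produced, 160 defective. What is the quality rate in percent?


Formula: Quality Rate = Good Pieces / Total Pieces * 100
Good pieces = 3657 - 160 = 3497
QR = 3497 / 3657 * 100 = 95.6%

95.6%


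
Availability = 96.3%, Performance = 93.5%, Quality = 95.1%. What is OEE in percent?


Formula: OEE = Availability * Performance * Quality / 10000
A * P = 96.3% * 93.5% / 100 = 90.04%
OEE = 90.04% * 95.1% / 100 = 85.6%

85.6%


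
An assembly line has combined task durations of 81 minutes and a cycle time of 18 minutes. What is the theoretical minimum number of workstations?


Formula: N_min = ceil(Sum of Task Times / Cycle Time)
N_min = ceil(81 min / 18 min) = ceil(4.5)
N_min = 5 stations

5


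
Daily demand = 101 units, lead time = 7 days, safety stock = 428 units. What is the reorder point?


Formula: ROP = (Daily Demand * Lead Time) + Safety Stock
Demand during lead time = 101 * 7 = 707 units
ROP = 707 + 428 = 1135 units

1135 units


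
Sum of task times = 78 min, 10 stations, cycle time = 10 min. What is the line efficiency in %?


Formula: Efficiency = Sum of Task Times / (N_stations * CT) * 100
Total station capacity = 10 stations * 10 min = 100 min
Efficiency = 78 / 100 * 100 = 78.0%

78.0%


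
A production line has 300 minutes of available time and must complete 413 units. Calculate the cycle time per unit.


Formula: CT = Available Time / Number of Units
CT = 300 min / 413 units
CT = 0.73 min/unit

0.73 min/unit


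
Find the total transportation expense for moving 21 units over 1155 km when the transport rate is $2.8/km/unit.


TC = dist * cost * units = 1155 * 2.8 * 21 = $67914.00

$67914.00


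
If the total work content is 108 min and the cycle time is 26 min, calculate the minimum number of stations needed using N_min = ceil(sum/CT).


Formula: N_min = ceil(Sum of Task Times / Cycle Time)
N_min = ceil(108 min / 26 min) = ceil(4.1538)
N_min = 5 stations

5


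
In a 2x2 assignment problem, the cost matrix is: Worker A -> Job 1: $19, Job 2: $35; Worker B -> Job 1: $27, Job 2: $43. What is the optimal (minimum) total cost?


Option 1: A->1 + B->2 = $19 + $43 = $62
Option 2: A->2 + B->1 = $35 + $27 = $62
Min cost = min($62, $62) = $62

$62


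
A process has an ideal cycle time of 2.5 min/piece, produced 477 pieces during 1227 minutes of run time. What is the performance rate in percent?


Formula: Performance = (Ideal CT * Total Count) / Run Time * 100
Ideal output time = 2.5 * 477 = 1192.5 min
Performance = 1192.5 / 1227 * 100 = 97.2%

97.2%


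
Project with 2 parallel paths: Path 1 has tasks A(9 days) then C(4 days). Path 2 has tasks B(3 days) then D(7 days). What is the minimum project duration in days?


Path 1 = 9 + 4 = 13 days
Path 2 = 3 + 7 = 10 days
Duration = max(13, 10) = 13 days

13 days


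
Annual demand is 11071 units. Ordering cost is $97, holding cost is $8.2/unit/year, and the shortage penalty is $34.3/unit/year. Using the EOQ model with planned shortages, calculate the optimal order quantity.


Formula: EOQ* = sqrt(2DS/H) * sqrt((H+P)/P)
Base EOQ = sqrt(2*11071*97/8.2) = 511.78 units
Correction = sqrt((8.2+34.3)/34.3) = 1.11313
EOQ* = 511.78 * 1.11313 = 569.7 units

569.7 units


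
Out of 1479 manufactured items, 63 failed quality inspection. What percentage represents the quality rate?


Formula: Quality Rate = Good Pieces / Total Pieces * 100
Good pieces = 1479 - 63 = 1416
QR = 1416 / 1479 * 100 = 95.7%

95.7%


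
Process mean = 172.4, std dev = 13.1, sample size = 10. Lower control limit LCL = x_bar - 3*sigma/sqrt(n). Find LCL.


LCL = 172.4 - 3 * 13.1 / sqrt(10)

159.97


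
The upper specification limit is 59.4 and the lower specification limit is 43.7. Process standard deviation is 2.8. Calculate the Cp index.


Cp = (59.4 - 43.7) / (6 * 2.8)

0.93


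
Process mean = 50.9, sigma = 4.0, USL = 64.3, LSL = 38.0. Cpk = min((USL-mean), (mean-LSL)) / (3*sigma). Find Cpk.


Cpu = (64.3 - 50.9) / (3 * 4.0) = 1.12
Cpl = (50.9 - 38.0) / (3 * 4.0) = 1.08
Cpk = min(1.12, 1.08) = 1.08

1.08


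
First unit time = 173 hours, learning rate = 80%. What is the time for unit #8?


Formula: T_n = T_1 * (learning_rate)^(log2(n)) where learning_rate = rate/100
Doublings = log2(8) = 3
T_n = 173 * 0.8^3
T_n = 173 * 0.512 = 88.6 hours

88.6 hours


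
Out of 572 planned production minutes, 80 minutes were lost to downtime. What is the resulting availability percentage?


Formula: Availability = (Planned Time - Downtime) / Planned Time * 100
Uptime = 572 - 80 = 492 min
Availability = 492 / 572 * 100 = 86.0%

86.0%


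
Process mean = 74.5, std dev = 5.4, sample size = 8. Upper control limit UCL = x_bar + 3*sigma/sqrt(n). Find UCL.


UCL = 74.5 + 3 * 5.4 / sqrt(8)

80.23


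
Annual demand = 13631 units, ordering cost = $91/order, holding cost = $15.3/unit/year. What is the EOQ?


Formula: EOQ = sqrt(2 * D * S / H)
Numerator: 2 * 13631 * 91 = 2480842
2DS/H = 2480842 / 15.3 = 162146.5
EOQ = sqrt(162146.5) = 402.7 units

402.7 units


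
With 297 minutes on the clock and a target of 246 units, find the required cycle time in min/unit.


Formula: CT = Available Time / Number of Units
CT = 297 min / 246 units
CT = 1.21 min/unit

1.21 min/unit


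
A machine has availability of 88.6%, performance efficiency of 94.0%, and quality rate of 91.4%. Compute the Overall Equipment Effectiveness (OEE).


Formula: OEE = Availability * Performance * Quality / 10000
A * P = 88.6% * 94.0% / 100 = 83.28%
OEE = 83.28% * 91.4% / 100 = 76.1%

76.1%


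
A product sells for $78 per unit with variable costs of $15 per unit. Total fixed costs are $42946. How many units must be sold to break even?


Formula: BEQ = Fixed Costs / (Price - Variable Cost)
Contribution margin = $78 - $15 = $63/unit
BEQ = ceil($42946 / $63/unit) = ceil(681.68) = 682 units

682 units


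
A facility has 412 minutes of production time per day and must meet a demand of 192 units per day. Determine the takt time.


Formula: Takt Time = Available Production Time / Customer Demand
Takt = 412 min/day / 192 units/day
Takt = 2.15 min/unit

2.15 min/unit


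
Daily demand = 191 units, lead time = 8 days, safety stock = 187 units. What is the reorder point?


Formula: ROP = (Daily Demand * Lead Time) + Safety Stock
Demand during lead time = 191 * 8 = 1528 units
ROP = 1528 + 187 = 1715 units

1715 units


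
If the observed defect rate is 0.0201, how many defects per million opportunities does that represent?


DPMO = defect_rate * 1000000 = 0.0201 * 1000000

20100


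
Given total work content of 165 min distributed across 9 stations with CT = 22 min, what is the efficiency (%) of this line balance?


Formula: Efficiency = Sum of Task Times / (N_stations * CT) * 100
Total station capacity = 9 stations * 22 min = 198 min
Efficiency = 165 / 198 * 100 = 83.3%

83.3%


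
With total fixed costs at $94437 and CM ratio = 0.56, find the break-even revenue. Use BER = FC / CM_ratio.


Formula: BER = Fixed Costs / Contribution Margin Ratio
BER = $94437 / 0.56
BER = $168637.50 (to the nearest cent)

$168637.50


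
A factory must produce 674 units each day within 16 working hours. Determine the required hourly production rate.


Formula: Production Rate = Daily Demand / Available Hours
Rate = 674 units/day / 16 hours/day
Rate = 42.1 units/hour

42.1 units/hour


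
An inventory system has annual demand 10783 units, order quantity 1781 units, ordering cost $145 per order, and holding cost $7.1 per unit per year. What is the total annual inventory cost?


TC = 10783/1781 * 145 + 1781/2 * 7.1

$7200.45


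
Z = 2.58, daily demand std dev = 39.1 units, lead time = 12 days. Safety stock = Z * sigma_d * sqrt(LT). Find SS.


Formula: SS = z * sigma_d * sqrt(LT)
sqrt(LT) = sqrt(12) = 3.4641
SS = 2.58 * 39.1 * 3.4641
SS = 349.5 units

349.5 units


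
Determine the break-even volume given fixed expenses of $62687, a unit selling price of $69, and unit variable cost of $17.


Formula: BEQ = Fixed Costs / (Price - Variable Cost)
Contribution margin = $69 - $17 = $52/unit
BEQ = ceil($62687 / $52/unit) = ceil(1205.52) = 1206 units

1206 units


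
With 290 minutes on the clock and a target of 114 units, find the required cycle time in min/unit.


Formula: CT = Available Time / Number of Units
CT = 290 min / 114 units
CT = 2.54 min/unit

2.54 min/unit


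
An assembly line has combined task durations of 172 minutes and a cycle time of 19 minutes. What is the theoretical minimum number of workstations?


Formula: N_min = ceil(Sum of Task Times / Cycle Time)
N_min = ceil(172 min / 19 min) = ceil(9.0526)
N_min = 10 stations

10


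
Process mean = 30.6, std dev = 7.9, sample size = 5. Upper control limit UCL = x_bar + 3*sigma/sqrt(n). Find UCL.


UCL = 30.6 + 3 * 7.9 / sqrt(5)

41.2


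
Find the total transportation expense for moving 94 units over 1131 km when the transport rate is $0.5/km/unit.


TC = dist * cost * units = 1131 * 0.5 * 94 = $53157.00

$53157.00


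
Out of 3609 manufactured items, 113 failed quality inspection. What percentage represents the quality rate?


Formula: Quality Rate = Good Pieces / Total Pieces * 100
Good pieces = 3609 - 113 = 3496
QR = 3496 / 3609 * 100 = 96.9%

96.9%


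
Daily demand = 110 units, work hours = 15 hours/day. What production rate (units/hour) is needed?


Formula: Production Rate = Daily Demand / Available Hours
Rate = 110 units/day / 15 hours/day
Rate = 7.3 units/hour

7.3 units/hour


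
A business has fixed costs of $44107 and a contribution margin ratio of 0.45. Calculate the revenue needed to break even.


Formula: BER = Fixed Costs / Contribution Margin Ratio
BER = $44107 / 0.45
BER = $98015.56 (to the nearest cent)

$98015.56


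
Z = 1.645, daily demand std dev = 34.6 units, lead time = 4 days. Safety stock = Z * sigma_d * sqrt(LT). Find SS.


Formula: SS = z * sigma_d * sqrt(LT)
sqrt(LT) = sqrt(4) = 2.0
SS = 1.645 * 34.6 * 2.0
SS = 113.8 units

113.8 units


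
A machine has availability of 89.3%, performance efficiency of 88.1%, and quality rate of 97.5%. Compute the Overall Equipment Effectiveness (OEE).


Formula: OEE = Availability * Performance * Quality / 10000
A * P = 89.3% * 88.1% / 100 = 78.67%
OEE = 78.67% * 97.5% / 100 = 76.7%

76.7%


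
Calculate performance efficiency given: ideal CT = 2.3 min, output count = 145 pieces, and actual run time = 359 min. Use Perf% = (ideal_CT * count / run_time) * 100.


Formula: Performance = (Ideal CT * Total Count) / Run Time * 100
Ideal output time = 2.3 * 145 = 333.5 min
Performance = 333.5 / 359 * 100 = 92.9%

92.9%


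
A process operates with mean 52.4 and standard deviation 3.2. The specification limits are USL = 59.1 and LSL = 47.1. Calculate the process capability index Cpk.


Cpu = (59.1 - 52.4) / (3 * 3.2) = 0.7
Cpl = (52.4 - 47.1) / (3 * 3.2) = 0.55
Cpk = min(0.7, 0.55) = 0.55

0.55


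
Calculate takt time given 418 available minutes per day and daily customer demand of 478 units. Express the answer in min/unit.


Formula: Takt Time = Available Production Time / Customer Demand
Takt = 418 min/day / 478 units/day
Takt = 0.87 min/unit

0.87 min/unit


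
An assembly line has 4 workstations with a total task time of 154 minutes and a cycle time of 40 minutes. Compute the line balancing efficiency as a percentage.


Formula: Efficiency = Sum of Task Times / (N_stations * CT) * 100
Total station capacity = 4 stations * 40 min = 160 min
Efficiency = 154 / 160 * 100 = 96.3%

96.3%


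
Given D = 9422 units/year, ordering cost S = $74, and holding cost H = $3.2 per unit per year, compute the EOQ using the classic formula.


Formula: EOQ = sqrt(2 * D * S / H)
Numerator: 2 * 9422 * 74 = 1394456
2DS/H = 1394456 / 3.2 = 435767.5
EOQ = sqrt(435767.5) = 660.1 units

660.1 units


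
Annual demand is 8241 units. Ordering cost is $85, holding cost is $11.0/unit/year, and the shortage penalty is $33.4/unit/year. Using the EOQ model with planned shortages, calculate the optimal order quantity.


Formula: EOQ* = sqrt(2DS/H) * sqrt((H+P)/P)
Base EOQ = sqrt(2*8241*85/11.0) = 356.88 units
Correction = sqrt((11.0+33.4)/33.4) = 1.15297
EOQ* = 356.88 * 1.15297 = 411.5 units

411.5 units


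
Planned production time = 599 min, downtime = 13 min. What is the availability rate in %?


Formula: Availability = (Planned Time - Downtime) / Planned Time * 100
Uptime = 599 - 13 = 586 min
Availability = 586 / 599 * 100 = 97.8%

97.8%


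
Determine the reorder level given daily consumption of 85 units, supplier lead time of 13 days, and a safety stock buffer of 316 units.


Formula: ROP = (Daily Demand * Lead Time) + Safety Stock
Demand during lead time = 85 * 13 = 1105 units
ROP = 1105 + 316 = 1421 units

1421 units


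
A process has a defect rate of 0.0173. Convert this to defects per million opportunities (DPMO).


DPMO = defect_rate * 1000000 = 0.0173 * 1000000

17300


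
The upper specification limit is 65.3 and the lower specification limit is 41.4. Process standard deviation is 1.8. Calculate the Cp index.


Cp = (65.3 - 41.4) / (6 * 1.8)

2.21


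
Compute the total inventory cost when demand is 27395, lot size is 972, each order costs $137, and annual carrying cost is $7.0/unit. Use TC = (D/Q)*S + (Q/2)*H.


TC = 27395/972 * 137 + 972/2 * 7.0

$7263.23


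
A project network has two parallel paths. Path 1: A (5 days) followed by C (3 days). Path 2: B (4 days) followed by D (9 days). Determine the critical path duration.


Path 1 = 5 + 3 = 8 days
Path 2 = 4 + 9 = 13 days
Duration = max(8, 13) = 13 days

13 days


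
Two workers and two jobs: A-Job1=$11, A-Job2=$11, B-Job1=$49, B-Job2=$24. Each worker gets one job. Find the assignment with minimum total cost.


Option 1: A->1 + B->2 = $11 + $24 = $35
Option 2: A->2 + B->1 = $11 + $49 = $60
Min cost = min($35, $60) = $35

$35


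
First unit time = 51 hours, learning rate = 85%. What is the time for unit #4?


Formula: T_n = T_1 * (learning_rate)^(log2(n)) where learning_rate = rate/100
Doublings = log2(4) = 2
T_n = 51 * 0.85^2
T_n = 51 * 0.7225 = 36.8 hours

36.8 hours


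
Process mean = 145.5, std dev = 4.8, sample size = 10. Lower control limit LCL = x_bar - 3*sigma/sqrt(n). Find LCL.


LCL = 145.5 - 3 * 4.8 / sqrt(10)

140.95


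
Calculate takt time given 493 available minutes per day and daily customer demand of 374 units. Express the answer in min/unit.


Formula: Takt Time = Available Production Time / Customer Demand
Takt = 493 min/day / 374 units/day
Takt = 1.32 min/unit

1.32 min/unit


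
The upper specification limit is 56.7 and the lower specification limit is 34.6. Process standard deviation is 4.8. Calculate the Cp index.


Cp = (56.7 - 34.6) / (6 * 4.8)

0.77


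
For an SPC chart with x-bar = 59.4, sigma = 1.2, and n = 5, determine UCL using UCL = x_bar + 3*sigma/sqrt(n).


UCL = 59.4 + 3 * 1.2 / sqrt(5)

61.01


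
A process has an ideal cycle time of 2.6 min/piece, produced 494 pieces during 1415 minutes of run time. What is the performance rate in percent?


Formula: Performance = (Ideal CT * Total Count) / Run Time * 100
Ideal output time = 2.6 * 494 = 1284.4 min
Performance = 1284.4 / 1415 * 100 = 90.8%

90.8%


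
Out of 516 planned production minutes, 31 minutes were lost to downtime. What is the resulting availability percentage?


Formula: Availability = (Planned Time - Downtime) / Planned Time * 100
Uptime = 516 - 31 = 485 min
Availability = 485 / 516 * 100 = 94.0%

94.0%


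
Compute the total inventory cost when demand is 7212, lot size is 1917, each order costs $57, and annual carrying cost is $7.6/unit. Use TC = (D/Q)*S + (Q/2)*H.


TC = 7212/1917 * 57 + 1917/2 * 7.6

$7499.04


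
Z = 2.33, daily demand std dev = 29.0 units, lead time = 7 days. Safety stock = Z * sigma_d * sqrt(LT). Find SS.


Formula: SS = z * sigma_d * sqrt(LT)
sqrt(LT) = sqrt(7) = 2.6458
SS = 2.33 * 29.0 * 2.6458
SS = 178.8 units

178.8 units


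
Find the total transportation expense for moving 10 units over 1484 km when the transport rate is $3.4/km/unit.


TC = dist * cost * units = 1484 * 3.4 * 10 = $50456.00

$50456.00


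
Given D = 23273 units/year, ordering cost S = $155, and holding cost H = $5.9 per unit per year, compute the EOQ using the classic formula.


Formula: EOQ = sqrt(2 * D * S / H)
Numerator: 2 * 23273 * 155 = 7214630
2DS/H = 7214630 / 5.9 = 1222818.6
EOQ = sqrt(1222818.6) = 1105.8 units

1105.8 units


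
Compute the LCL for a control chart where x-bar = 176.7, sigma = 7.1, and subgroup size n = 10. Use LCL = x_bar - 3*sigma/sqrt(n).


LCL = 176.7 - 3 * 7.1 / sqrt(10)

169.96


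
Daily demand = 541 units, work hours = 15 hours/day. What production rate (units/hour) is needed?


Formula: Production Rate = Daily Demand / Available Hours
Rate = 541 units/day / 15 hours/day
Rate = 36.1 units/hour

36.1 units/hour


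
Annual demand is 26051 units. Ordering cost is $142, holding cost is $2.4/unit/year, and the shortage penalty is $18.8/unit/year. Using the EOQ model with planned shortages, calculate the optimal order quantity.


Formula: EOQ* = sqrt(2DS/H) * sqrt((H+P)/P)
Base EOQ = sqrt(2*26051*142/2.4) = 1755.76 units
Correction = sqrt((2.4+18.8)/18.8) = 1.06191
EOQ* = 1755.76 * 1.06191 = 1864.5 units

1864.5 units


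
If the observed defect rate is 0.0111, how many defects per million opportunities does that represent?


DPMO = defect_rate * 1000000 = 0.0111 * 1000000

11100


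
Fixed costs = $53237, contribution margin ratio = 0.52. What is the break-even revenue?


Formula: BER = Fixed Costs / Contribution Margin Ratio
BER = $53237 / 0.52
BER = $102378.85 (to the nearest cent)

$102378.85


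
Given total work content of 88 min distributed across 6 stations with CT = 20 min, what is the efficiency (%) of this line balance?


Formula: Efficiency = Sum of Task Times / (N_stations * CT) * 100
Total station capacity = 6 stations * 20 min = 120 min
Efficiency = 88 / 120 * 100 = 73.3%

73.3%


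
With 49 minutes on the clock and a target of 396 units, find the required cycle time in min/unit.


Formula: CT = Available Time / Number of Units
CT = 49 min / 396 units
CT = 0.12 min/unit

0.12 min/unit


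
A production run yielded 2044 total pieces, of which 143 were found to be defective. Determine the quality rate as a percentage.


Formula: Quality Rate = Good Pieces / Total Pieces * 100
Good pieces = 2044 - 143 = 1901
QR = 1901 / 2044 * 100 = 93.0%

93.0%


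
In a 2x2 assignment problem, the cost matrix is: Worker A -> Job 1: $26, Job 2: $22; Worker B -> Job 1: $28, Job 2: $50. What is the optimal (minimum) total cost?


Option 1: A->1 + B->2 = $26 + $50 = $76
Option 2: A->2 + B->1 = $22 + $28 = $50
Min cost = min($76, $50) = $50

$50


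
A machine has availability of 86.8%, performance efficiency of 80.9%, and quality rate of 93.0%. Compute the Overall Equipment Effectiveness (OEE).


Formula: OEE = Availability * Performance * Quality / 10000
A * P = 86.8% * 80.9% / 100 = 70.22%
OEE = 70.22% * 93.0% / 100 = 65.3%

65.3%


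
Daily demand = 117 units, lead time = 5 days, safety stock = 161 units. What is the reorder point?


Formula: ROP = (Daily Demand * Lead Time) + Safety Stock
Demand during lead time = 117 * 5 = 585 units
ROP = 585 + 161 = 746 units

746 units


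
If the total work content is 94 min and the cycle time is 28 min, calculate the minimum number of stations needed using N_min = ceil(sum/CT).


Formula: N_min = ceil(Sum of Task Times / Cycle Time)
N_min = ceil(94 min / 28 min) = ceil(3.3571)
N_min = 4 stations

4


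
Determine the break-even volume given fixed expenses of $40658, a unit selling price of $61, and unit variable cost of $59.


Formula: BEQ = Fixed Costs / (Price - Variable Cost)
Contribution margin = $61 - $59 = $2/unit
BEQ = ceil($40658 / $2/unit) = ceil(20329.0) = 20329 units

20329 units


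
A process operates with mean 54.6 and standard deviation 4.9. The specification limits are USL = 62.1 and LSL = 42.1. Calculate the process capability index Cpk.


Cpu = (62.1 - 54.6) / (3 * 4.9) = 0.51
Cpl = (54.6 - 42.1) / (3 * 4.9) = 0.85
Cpk = min(0.51, 0.85) = 0.51

0.51


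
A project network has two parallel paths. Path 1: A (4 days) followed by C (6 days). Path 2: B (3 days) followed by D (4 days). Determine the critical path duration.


Path 1 = 4 + 6 = 10 days
Path 2 = 3 + 4 = 7 days
Duration = max(10, 7) = 10 days

10 days


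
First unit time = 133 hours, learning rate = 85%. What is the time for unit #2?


Formula: T_n = T_1 * (learning_rate)^(log2(n)) where learning_rate = rate/100
Doublings = log2(2) = 1
T_n = 133 * 0.85^1
T_n = 133 * 0.85 = 113.1 hours

113.1 hours


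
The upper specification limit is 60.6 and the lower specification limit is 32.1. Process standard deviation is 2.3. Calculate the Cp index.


Cp = (60.6 - 32.1) / (6 * 2.3)

2.07


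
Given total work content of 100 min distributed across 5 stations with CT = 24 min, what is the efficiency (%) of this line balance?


Formula: Efficiency = Sum of Task Times / (N_stations * CT) * 100
Total station capacity = 5 stations * 24 min = 120 min
Efficiency = 100 / 120 * 100 = 83.3%

83.3%


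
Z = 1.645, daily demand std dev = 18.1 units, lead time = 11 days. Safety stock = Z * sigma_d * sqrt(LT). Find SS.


Formula: SS = z * sigma_d * sqrt(LT)
sqrt(LT) = sqrt(11) = 3.3166
SS = 1.645 * 18.1 * 3.3166
SS = 98.8 units

98.8 units


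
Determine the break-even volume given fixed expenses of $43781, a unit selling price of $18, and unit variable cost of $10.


Formula: BEQ = Fixed Costs / (Price - Variable Cost)
Contribution margin = $18 - $10 = $8/unit
BEQ = ceil($43781 / $8/unit) = ceil(5472.62) = 5473 units

5473 units


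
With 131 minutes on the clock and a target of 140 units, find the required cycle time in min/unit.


Formula: CT = Available Time / Number of Units
CT = 131 min / 140 units
CT = 0.94 min/unit

0.94 min/unit


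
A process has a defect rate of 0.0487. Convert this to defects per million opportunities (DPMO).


DPMO = defect_rate * 1000000 = 0.0487 * 1000000

48700


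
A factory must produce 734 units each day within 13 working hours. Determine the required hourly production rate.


Formula: Production Rate = Daily Demand / Available Hours
Rate = 734 units/day / 13 hours/day
Rate = 56.5 units/hour

56.5 units/hour


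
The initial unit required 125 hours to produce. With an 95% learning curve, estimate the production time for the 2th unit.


Formula: T_n = T_1 * (learning_rate)^(log2(n)) where learning_rate = rate/100
Doublings = log2(2) = 1
T_n = 125 * 0.95^1
T_n = 125 * 0.95 = 118.8 hours

118.8 hours


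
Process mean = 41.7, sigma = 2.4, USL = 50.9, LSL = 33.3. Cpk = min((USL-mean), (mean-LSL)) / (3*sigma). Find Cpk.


Cpu = (50.9 - 41.7) / (3 * 2.4) = 1.28
Cpl = (41.7 - 33.3) / (3 * 2.4) = 1.17
Cpk = min(1.28, 1.17) = 1.17

1.17


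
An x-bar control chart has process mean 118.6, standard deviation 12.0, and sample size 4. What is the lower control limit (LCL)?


LCL = 118.6 - 3 * 12.0 / sqrt(4)

100.6


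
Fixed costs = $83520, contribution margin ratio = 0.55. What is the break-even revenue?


Formula: BER = Fixed Costs / Contribution Margin Ratio
BER = $83520 / 0.55
BER = $151854.55 (to the nearest cent)

$151854.55


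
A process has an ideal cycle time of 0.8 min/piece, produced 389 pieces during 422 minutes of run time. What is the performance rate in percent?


Formula: Performance = (Ideal CT * Total Count) / Run Time * 100
Ideal output time = 0.8 * 389 = 311.2 min
Performance = 311.2 / 422 * 100 = 73.7%

73.7%


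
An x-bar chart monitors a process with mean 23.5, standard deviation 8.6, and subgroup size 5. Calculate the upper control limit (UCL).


UCL = 23.5 + 3 * 8.6 / sqrt(5)

35.04


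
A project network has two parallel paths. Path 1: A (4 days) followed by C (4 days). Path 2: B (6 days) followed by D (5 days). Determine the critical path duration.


Path 1 = 4 + 4 = 8 days
Path 2 = 6 + 5 = 11 days
Duration = max(8, 11) = 11 days

11 days


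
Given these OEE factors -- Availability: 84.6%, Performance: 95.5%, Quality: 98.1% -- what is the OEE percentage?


Formula: OEE = Availability * Performance * Quality / 10000
A * P = 84.6% * 95.5% / 100 = 80.79%
OEE = 80.79% * 98.1% / 100 = 79.3%

79.3%


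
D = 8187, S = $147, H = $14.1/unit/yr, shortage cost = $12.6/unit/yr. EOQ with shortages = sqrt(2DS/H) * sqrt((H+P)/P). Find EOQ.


Formula: EOQ* = sqrt(2DS/H) * sqrt((H+P)/P)
Base EOQ = sqrt(2*8187*147/14.1) = 413.17 units
Correction = sqrt((14.1+12.6)/12.6) = 1.45569
EOQ* = 413.17 * 1.45569 = 601.4 units

601.4 units


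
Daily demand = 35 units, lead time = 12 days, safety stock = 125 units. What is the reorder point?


Formula: ROP = (Daily Demand * Lead Time) + Safety Stock
Demand during lead time = 35 * 12 = 420 units
ROP = 420 + 125 = 545 units

545 units


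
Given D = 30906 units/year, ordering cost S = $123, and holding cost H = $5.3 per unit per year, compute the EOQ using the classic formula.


Formula: EOQ = sqrt(2 * D * S / H)
Numerator: 2 * 30906 * 123 = 7602876
2DS/H = 7602876 / 5.3 = 1434504.9
EOQ = sqrt(1434504.9) = 1197.7 units

1197.7 units


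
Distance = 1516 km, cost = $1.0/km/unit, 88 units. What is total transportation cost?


TC = dist * cost * units = 1516 * 1.0 * 88 = $133408.00

$133408.00


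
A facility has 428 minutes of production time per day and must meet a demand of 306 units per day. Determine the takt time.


Formula: Takt Time = Available Production Time / Customer Demand
Takt = 428 min/day / 306 units/day
Takt = 1.4 min/unit

1.4 min/unit


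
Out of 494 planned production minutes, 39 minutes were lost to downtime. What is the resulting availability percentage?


Formula: Availability = (Planned Time - Downtime) / Planned Time * 100
Uptime = 494 - 39 = 455 min
Availability = 455 / 494 * 100 = 92.1%

92.1%


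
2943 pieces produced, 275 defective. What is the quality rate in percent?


Formula: Quality Rate = Good Pieces / Total Pieces * 100
Good pieces = 2943 - 275 = 2668
QR = 2668 / 2943 * 100 = 90.7%

90.7%


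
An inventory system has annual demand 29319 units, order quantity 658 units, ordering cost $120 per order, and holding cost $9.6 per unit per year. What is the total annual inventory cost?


TC = 29319/658 * 120 + 658/2 * 9.6

$8505.33


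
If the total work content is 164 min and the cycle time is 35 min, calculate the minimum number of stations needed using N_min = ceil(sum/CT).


Formula: N_min = ceil(Sum of Task Times / Cycle Time)
N_min = ceil(164 min / 35 min) = ceil(4.6857)
N_min = 5 stations

5


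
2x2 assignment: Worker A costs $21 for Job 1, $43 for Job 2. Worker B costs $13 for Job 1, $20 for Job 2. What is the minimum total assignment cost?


Option 1: A->1 + B->2 = $21 + $20 = $41
Option 2: A->2 + B->1 = $43 + $13 = $56
Min cost = min($41, $56) = $41

$41


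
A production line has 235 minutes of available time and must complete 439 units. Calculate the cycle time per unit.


Formula: CT = Available Time / Number of Units
CT = 235 min / 439 units
CT = 0.54 min/unit

0.54 min/unit


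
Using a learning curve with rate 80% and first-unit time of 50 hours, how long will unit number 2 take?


Formula: T_n = T_1 * (learning_rate)^(log2(n)) where learning_rate = rate/100
Doublings = log2(2) = 1
T_n = 50 * 0.8^1
T_n = 50 * 0.8 = 40.0 hours

40.0 hours


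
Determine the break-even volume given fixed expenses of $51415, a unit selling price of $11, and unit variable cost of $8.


Formula: BEQ = Fixed Costs / (Price - Variable Cost)
Contribution margin = $11 - $8 = $3/unit
BEQ = ceil($51415 / $3/unit) = ceil(17138.33) = 17139 units

17139 units


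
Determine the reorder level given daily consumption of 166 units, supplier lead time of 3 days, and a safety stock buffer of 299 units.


Formula: ROP = (Daily Demand * Lead Time) + Safety Stock
Demand during lead time = 166 * 3 = 498 units
ROP = 498 + 299 = 797 units

797 units


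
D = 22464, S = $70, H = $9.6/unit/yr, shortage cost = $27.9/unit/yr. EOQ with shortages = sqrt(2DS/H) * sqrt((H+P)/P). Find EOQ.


Formula: EOQ* = sqrt(2DS/H) * sqrt((H+P)/P)
Base EOQ = sqrt(2*22464*70/9.6) = 572.36 units
Correction = sqrt((9.6+27.9)/27.9) = 1.15935
EOQ* = 572.36 * 1.15935 = 663.6 units

663.6 units


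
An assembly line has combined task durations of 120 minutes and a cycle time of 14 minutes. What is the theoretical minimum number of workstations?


Formula: N_min = ceil(Sum of Task Times / Cycle Time)
N_min = ceil(120 min / 14 min) = ceil(8.5714)
N_min = 9 stations

9


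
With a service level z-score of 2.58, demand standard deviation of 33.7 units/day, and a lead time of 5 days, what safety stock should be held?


Formula: SS = z * sigma_d * sqrt(LT)
sqrt(LT) = sqrt(5) = 2.2361
SS = 2.58 * 33.7 * 2.2361
SS = 194.4 units

194.4 units


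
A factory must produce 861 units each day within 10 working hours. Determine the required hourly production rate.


Formula: Production Rate = Daily Demand / Available Hours
Rate = 861 units/day / 10 hours/day
Rate = 86.1 units/hour

86.1 units/hour


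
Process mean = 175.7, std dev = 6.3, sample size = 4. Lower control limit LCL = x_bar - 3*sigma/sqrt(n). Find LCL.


LCL = 175.7 - 3 * 6.3 / sqrt(4)

166.25


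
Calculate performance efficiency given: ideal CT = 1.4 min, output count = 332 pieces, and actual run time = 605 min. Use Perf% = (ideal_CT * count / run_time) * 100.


Formula: Performance = (Ideal CT * Total Count) / Run Time * 100
Ideal output time = 1.4 * 332 = 464.8 min
Performance = 464.8 / 605 * 100 = 76.8%

76.8%


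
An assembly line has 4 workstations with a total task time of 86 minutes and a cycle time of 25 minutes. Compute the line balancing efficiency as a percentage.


Formula: Efficiency = Sum of Task Times / (N_stations * CT) * 100
Total station capacity = 4 stations * 25 min = 100 min
Efficiency = 86 / 100 * 100 = 86.0%

86.0%


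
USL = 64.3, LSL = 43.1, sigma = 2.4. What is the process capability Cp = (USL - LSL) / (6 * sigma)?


Cp = (64.3 - 43.1) / (6 * 2.4)

1.47


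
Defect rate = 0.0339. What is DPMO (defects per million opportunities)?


DPMO = defect_rate * 1000000 = 0.0339 * 1000000

33900


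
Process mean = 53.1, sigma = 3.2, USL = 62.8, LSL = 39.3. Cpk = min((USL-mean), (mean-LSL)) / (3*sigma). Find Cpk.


Cpu = (62.8 - 53.1) / (3 * 3.2) = 1.01
Cpl = (53.1 - 39.3) / (3 * 3.2) = 1.44
Cpk = min(1.01, 1.44) = 1.01

1.01


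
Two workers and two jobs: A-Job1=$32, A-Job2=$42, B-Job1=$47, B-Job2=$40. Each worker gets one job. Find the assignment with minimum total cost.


Option 1: A->1 + B->2 = $32 + $40 = $72
Option 2: A->2 + B->1 = $42 + $47 = $89
Min cost = min($72, $89) = $72

$72


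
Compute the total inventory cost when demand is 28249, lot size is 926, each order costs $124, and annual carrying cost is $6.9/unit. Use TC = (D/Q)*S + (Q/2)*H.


TC = 28249/926 * 124 + 926/2 * 6.9

$6977.50


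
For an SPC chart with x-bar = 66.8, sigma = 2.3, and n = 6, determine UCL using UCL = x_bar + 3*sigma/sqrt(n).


UCL = 66.8 + 3 * 2.3 / sqrt(6)

69.62


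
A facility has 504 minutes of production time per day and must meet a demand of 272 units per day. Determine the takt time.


Formula: Takt Time = Available Production Time / Customer Demand
Takt = 504 min/day / 272 units/day
Takt = 1.85 min/unit

1.85 min/unit


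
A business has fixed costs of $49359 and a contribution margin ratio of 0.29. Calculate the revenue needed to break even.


Formula: BER = Fixed Costs / Contribution Margin Ratio
BER = $49359 / 0.29
BER = $170203.45 (to the nearest cent)

$170203.45


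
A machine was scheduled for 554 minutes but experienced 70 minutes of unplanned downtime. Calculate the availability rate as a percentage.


Formula: Availability = (Planned Time - Downtime) / Planned Time * 100
Uptime = 554 - 70 = 484 min
Availability = 484 / 554 * 100 = 87.4%

87.4%


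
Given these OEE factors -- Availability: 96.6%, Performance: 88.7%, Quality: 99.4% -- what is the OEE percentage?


Formula: OEE = Availability * Performance * Quality / 10000
A * P = 96.6% * 88.7% / 100 = 85.68%
OEE = 85.68% * 99.4% / 100 = 85.2%

85.2%


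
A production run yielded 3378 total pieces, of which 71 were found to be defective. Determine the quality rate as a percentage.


Formula: Quality Rate = Good Pieces / Total Pieces * 100
Good pieces = 3378 - 71 = 3307
QR = 3307 / 3378 * 100 = 97.9%

97.9%


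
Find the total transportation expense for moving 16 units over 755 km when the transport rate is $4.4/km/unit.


TC = dist * cost * units = 755 * 4.4 * 16 = $53152.00

$53152.00


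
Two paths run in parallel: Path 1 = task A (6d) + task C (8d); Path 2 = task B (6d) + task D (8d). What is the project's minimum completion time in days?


Path 1 = 6 + 8 = 14 days
Path 2 = 6 + 8 = 14 days
Duration = max(14, 14) = 14 days

14 days


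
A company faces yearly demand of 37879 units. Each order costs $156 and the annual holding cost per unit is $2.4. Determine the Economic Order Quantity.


Formula: EOQ = sqrt(2 * D * S / H)
Numerator: 2 * 37879 * 156 = 11818248
2DS/H = 11818248 / 2.4 = 4924270.0
EOQ = sqrt(4924270.0) = 2219.1 units

2219.1 units


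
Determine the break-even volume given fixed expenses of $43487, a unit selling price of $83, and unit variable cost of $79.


Formula: BEQ = Fixed Costs / (Price - Variable Cost)
Contribution margin = $83 - $79 = $4/unit
BEQ = ceil($43487 / $4/unit) = ceil(10871.75) = 10872 units

10872 units


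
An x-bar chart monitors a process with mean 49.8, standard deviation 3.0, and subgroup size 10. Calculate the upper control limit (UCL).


UCL = 49.8 + 3 * 3.0 / sqrt(10)

52.65


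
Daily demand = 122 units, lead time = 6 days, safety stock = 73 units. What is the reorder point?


Formula: ROP = (Daily Demand * Lead Time) + Safety Stock
Demand during lead time = 122 * 6 = 732 units
ROP = 732 + 73 = 805 units

805 units


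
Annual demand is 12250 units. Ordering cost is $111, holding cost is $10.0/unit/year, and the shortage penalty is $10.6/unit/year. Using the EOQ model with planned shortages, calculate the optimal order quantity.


Formula: EOQ* = sqrt(2DS/H) * sqrt((H+P)/P)
Base EOQ = sqrt(2*12250*111/10.0) = 521.49 units
Correction = sqrt((10.0+10.6)/10.6) = 1.39406
EOQ* = 521.49 * 1.39406 = 727.0 units

727.0 units


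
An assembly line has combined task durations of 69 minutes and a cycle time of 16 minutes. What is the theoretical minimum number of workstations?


Formula: N_min = ceil(Sum of Task Times / Cycle Time)
N_min = ceil(69 min / 16 min) = ceil(4.3125)
N_min = 5 stations

5


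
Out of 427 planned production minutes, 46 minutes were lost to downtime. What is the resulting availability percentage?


Formula: Availability = (Planned Time - Downtime) / Planned Time * 100
Uptime = 427 - 46 = 381 min
Availability = 381 / 427 * 100 = 89.2%

89.2%


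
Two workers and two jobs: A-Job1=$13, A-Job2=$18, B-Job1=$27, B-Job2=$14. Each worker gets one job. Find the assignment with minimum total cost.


Option 1: A->1 + B->2 = $13 + $14 = $27
Option 2: A->2 + B->1 = $18 + $27 = $45
Min cost = min($27, $45) = $27

$27


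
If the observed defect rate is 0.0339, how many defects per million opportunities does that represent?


DPMO = defect_rate * 1000000 = 0.0339 * 1000000

33900


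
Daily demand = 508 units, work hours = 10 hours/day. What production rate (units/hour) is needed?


Formula: Production Rate = Daily Demand / Available Hours
Rate = 508 units/day / 10 hours/day
Rate = 50.8 units/hour

50.8 units/hour


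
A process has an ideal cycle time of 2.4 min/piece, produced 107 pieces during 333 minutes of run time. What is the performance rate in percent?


Formula: Performance = (Ideal CT * Total Count) / Run Time * 100
Ideal output time = 2.4 * 107 = 256.8 min
Performance = 256.8 / 333 * 100 = 77.1%

77.1%


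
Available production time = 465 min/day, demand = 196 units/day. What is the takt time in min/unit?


Formula: Takt Time = Available Production Time / Customer Demand
Takt = 465 min/day / 196 units/day
Takt = 2.37 min/unit

2.37 min/unit
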